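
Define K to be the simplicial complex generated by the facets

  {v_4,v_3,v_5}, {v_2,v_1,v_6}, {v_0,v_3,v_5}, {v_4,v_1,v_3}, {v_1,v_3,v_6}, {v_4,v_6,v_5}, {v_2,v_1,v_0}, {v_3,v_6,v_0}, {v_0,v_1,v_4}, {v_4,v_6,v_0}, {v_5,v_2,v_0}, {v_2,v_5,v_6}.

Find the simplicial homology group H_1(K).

K has 7 vertices, 18 edges, 12 triangles.
rank ∂_1 = 6, rank ∂_2 = 12 ⇒ b_1 = 18 − 6 − 12 = 0; ∂_2 has invariant factor(s) [2] giving torsion. So H_1 = Z/2.

H_1 = Z/2.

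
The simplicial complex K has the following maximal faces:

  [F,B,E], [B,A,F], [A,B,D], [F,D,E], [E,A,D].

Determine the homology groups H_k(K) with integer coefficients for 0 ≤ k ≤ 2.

Take the total order A < B < D < E < F on the vertex set. Then K (dimension 2) consists of the simplices:

  0-simplices (5): A, B, D, E, F
  1-simplices (10): AB, AD, AE, AF, BD, BE, BF, DE, DF, EF
  2-simplices (5): ABD, ABF, ADE, BEF, DEF

giving chain groups C_0 ≅ Z^5, C_1 ≅ Z^10, C_2 ≅ Z^5.

The boundary map ∂_1: C_1 → C_0 maps an edge to its endpoints' difference, ∂[p,q] = q − p.
The 5×10 boundary matrix has rank 4 and Smith normal form diag(1,1,1,1).

The boundary map ∂_2: C_2 → C_1 acts by ∂[p,q,r] = [q,r] − [p,r] + [p,q]. For instance
  ∂ABD = BD − AD + AB,
  ∂DEF = EF − DF + DE.
As a 10×5 matrix over Z this has rank 5, with invariant factors (1,1,1,1,1).

Now H_k = ker ∂_k / im ∂_{k+1}, so:

  H_0: rank C_0 − rank ∂_1 = 5 − 4 = 1, and the invariant factors of ∂_1 are all 1, so H_0 = Z.
  H_1: rank ker ∂_1 − rank ∂_2 = (10 − 4) − 5 = 1, and the invariant factors of ∂_2 are all 1, so H_1 = Z.
  H_2: rank ker ∂_2 − rank ∂_3 = (5 − 5) − 0 = 0, and there is no ∂_3, so H_2 = 0.

As a check, the Euler characteristic is 5 − 10 + 5 = 0, which agrees with 1 − 1 + 0 = 0.

H_0 ≅ Z,  H_1 ≅ Z,  H_2 = 0.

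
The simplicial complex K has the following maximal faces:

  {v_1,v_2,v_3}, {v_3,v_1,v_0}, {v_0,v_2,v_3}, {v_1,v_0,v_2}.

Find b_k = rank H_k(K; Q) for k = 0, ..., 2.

Fix the vertex order v_0 < v_1 < v_2 < v_3 and write every simplex with vertices in increasing order. Then dim K = 2 and the simplices of K are:

  0-simplices (4): [v_0], [v_1], [v_2], [v_3]
  1-simplices (6): [v_0,v_1], [v_0,v_2], [v_0,v_3], [v_1,v_2], [v_1,v_3], [v_2,v_3]
  2-simplices (4): [v_0,v_1,v_2], [v_0,v_1,v_3], [v_0,v_2,v_3], [v_1,v_2,v_3]

giving chain groups C_0 ≅ Z^4, C_1 ≅ Z^6, C_2 ≅ Z^4.

Boundary ∂_1: C_1 → C_0 maps an edge to its endpoints' difference, ∂[p,q] = q − p. For instance
  ∂[v_2,v_3] = [v_3] − [v_2].
The 4×6 boundary matrix has rank 3 and Smith normal form diag(1,1,1).

Boundary ∂_2: C_2 → C_1 sends each 2-simplex [p,q,r] to [q,r] − [p,r] + [p,q]. For instance
  ∂[v_0,v_1,v_2] = [v_1,v_2] − [v_0,v_2] + [v_0,v_1],
  ∂[v_0,v_2,v_3] = [v_2,v_3] − [v_0,v_3] + [v_0,v_2].
As a 6×4 matrix over Z this has rank 3, with invariant factors (1,1,1).

Now H_k = ker ∂_k / im ∂_{k+1}, so:

  H_0: rank C_0 − rank ∂_1 = 4 − 3 = 1, and the invariant factors of ∂_1 are all 1, so H_0 ≅ Z.
  H_1: rank ker ∂_1 − rank ∂_2 = (6 − 3) − 3 = 0, and the invariant factors of ∂_2 are all 1, so H_1 ≅ 0.
  H_2: rank ker ∂_2 − rank ∂_3 = (4 − 3) − 0 = 1, and there is no ∂_3, so H_2 ≅ Z.

Hence the Betti numbers are b_0 = 1, b_1 = 0, b_2 = 1.

b_0 = 1, b_1 = 0, b_2 = 1.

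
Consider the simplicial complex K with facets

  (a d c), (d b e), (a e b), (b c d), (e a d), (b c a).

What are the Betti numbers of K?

Take the total order a < b < c < d < e on the vertex set. Then K (dimension 2) consists of the simplices:

  0-simplices (5): a, b, c, d, e
  1-simplices (9): ab, ac, ad, ae, bc, bd, be, cd, de
  2-simplices (6): abc, abe, acd, ade, bcd, bde

giving chain groups C_0 ≅ Z^5, C_1 ≅ Z^9, C_2 ≅ Z^6.

∂_1: C_1 → C_0 maps an edge to its endpoints' difference, ∂[p,q] = q − p. For instance
  ∂ae = e − a.
The 5×9 boundary matrix has rank 4 and Smith normal form diag(1,1,1,1).

Boundary ∂_2: C_2 → C_1 acts by ∂[p,q,r] = [q,r] − [p,r] + [p,q]. For instance
  ∂bcd = cd − bd + bc,
  ∂abc = bc − ac + ab.
The 9×6 boundary matrix has rank 5 and Smith normal form diag(1,1,1,1,1).

Computing H_k = (kernel of ∂_k) / (image of ∂_{k+1}):

  H_0: rank C_0 − rank ∂_1 = 5 − 4 = 1, and the invariant factors of ∂_1 are all 1, so H_0 = Z.
  H_1: rank ker ∂_1 − rank ∂_2 = (9 − 4) − 5 = 0, and the invariant factors of ∂_2 are all 1, so H_1 = 0.
  H_2: rank ker ∂_2 − rank ∂_3 = (6 − 5) − 0 = 1, and there is no ∂_3, so H_2 = Z.

As a check, the Euler characteristic is 5 − 9 + 6 = 2, which agrees with 1 − 0 + 1 = 2.
(K is a triangulation of the 2-sphere S^2.)

Hence the Betti numbers are b_0 = 1, b_1 = 0, b_2 = 1.

b_0 = 1, b_1 = 0, b_2 = 1.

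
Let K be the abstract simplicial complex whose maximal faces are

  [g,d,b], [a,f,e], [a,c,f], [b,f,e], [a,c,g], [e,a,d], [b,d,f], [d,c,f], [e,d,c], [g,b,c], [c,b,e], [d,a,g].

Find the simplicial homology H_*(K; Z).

Take the total order a < b < c < d < e < f < g on the vertex set. Then K (dimension 2) consists of the simplices:

  0-simplices (7): a, b, c, d, e, f, g
  1-simplices (18): ac, ad, ae, af, ag, bc, bd, be, bf, bg, cd, ce, cf, cg, de, df, dg, ef
  2-simplices (12): acf, acg, ade, adg, aef, bce, bcg, bdf, bdg, bef, cde, cdf

giving chain groups C_0 ≅ Z^7, C_1 ≅ Z^18, C_2 ≅ Z^12.

Boundary ∂_1: C_1 → C_0 sends each edge [p,q] (with p < q) to q − p. For instance
  ∂bc = c − b.
The 7×18 boundary matrix has rank 6 and Smith normal form diag(1,1,1,1,1,1).

∂_2: C_2 → C_1 acts by ∂[p,q,r] = [q,r] − [p,r] + [p,q]. For instance
  ∂bdf = df − bf + bd,
  ∂bef = ef − bf + be.
This gives a 18×12 integer matrix of rank 12; reducing to Smith normal form yields diagonal entries (1,1,1,1,1,1,1,1,1,1,1,2).

Now H_k = ker ∂_k / im ∂_{k+1}, so:

  H_0: rank C_0 − rank ∂_1 = 7 − 6 = 1, and the invariant factors of ∂_1 are all 1, so H_0 ≅ Z.
  H_1: rank ker ∂_1 − rank ∂_2 = (18 − 6) − 12 = 0, and ∂_2 has invariant factor 2 > 1, so H_1 ≅ Z/2Z.
  H_2: rank ker ∂_2 − rank ∂_3 = (12 − 12) − 0 = 0, and there is no ∂_3, so H_2 ≅ 0.

H_0 ≅ Z,  H_1 ≅ Z/2Z,  H_2 = 0.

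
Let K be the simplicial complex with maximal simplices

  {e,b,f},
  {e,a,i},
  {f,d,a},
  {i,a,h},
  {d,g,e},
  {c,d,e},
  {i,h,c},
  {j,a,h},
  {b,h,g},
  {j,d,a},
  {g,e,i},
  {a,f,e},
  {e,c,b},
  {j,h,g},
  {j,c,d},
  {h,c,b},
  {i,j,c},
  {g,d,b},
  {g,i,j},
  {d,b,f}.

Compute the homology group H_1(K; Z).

Order the vertices as a < b < c < d < e < f < g < h < i < j. Listing each simplex with vertices in this order, K has dimension 2 with simplices:

  0-simplices (10): a, b, c, d, e, f, g, h, i, j
  1-simplices (30): ad, ae, af, ah, ai, aj, bc, bd, be, bf, bg, bh, cd, ce, ch, ci, cj, de, df, dg, dj, ef, eg, ei, gh, gi, gj, hi, hj, ij
  2-simplices (20): adf, adj, aef, aei, ahi, ahj, bce, bch, bdf, bdg, bef, bgh, cde, cdj, chi, cij, deg, egi, ghj, gij

so the chain groups are C_0 ≅ Z^10, C_1 ≅ Z^30, C_2 ≅ Z^20.

Boundary ∂_1: C_1 → C_0 sends each edge [p,q] (with p < q) to q − p.
The 10×30 boundary matrix has rank 9 and Smith normal form diag(1,1,1,1,1,1,1,1,1).

∂_2: C_2 → C_1 maps a triangle to the signed sum of its edges. For instance
  ∂gij = ij − gj + gi,
  ∂ahi = hi − ai + ah.
The resulting 30×20 matrix has rank 20, and its Smith normal form has invariant factors (1,1,1,1,1,1,1,1,1,1,1,1,1,1,1,1,1,1,1,2).

Computing H_k = (kernel of ∂_k) / (image of ∂_{k+1}):

  H_1: rank ker ∂_1 − rank ∂_2 = (30 − 9) − 20 = 1, and ∂_2 has invariant factor 2 > 1, so H_1 = Z ⊕ Z/2.

H_1 = Z ⊕ Z/2.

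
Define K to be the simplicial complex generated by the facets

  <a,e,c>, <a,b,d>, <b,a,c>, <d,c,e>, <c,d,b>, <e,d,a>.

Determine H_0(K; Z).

Fix the vertex order a < b < c < d < e and write every simplex with vertices in increasing order. Then dim K = 2 and the simplices of K are:

  0-simplices (5): a, b, c, d, e
  1-simplices (9): ab, ac, ad, ae, bc, bd, cd, ce, de
  2-simplices (6): abc, abd, ace, ade, bcd, cde

Hence C_0 ≅ Z^5, C_1 ≅ Z^9, C_2 ≅ Z^6.

The boundary map ∂_1: C_1 → C_0 is given by ∂[p,q] = [q] − [p]. For instance
  ∂ad = d − a.
As a 5×9 matrix over Z this has rank 4, with invariant factors (1,1,1,1).

Boundary ∂_2: C_2 → C_1 maps a triangle to the signed sum of its edges. For instance
  ∂abd = bd − ad + ab,
  ∂cde = de − ce + cd.
The resulting 9×6 matrix has rank 5, and its Smith normal form has invariant factors (1,1,1,1,1).

Computing H_k = (kernel of ∂_k) / (image of ∂_{k+1}):

  H_0: rank C_0 − rank ∂_1 = 5 − 4 = 1, and the invariant factors of ∂_1 are all 1, so H_0 ≅ Z.

H_0 ≅ Z.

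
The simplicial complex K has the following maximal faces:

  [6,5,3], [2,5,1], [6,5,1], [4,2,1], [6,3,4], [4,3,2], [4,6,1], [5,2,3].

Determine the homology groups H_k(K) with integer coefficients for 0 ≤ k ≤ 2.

H_0 ≅ Z,  H_1 = 0,  H_2 ≅ Z.

We work with the vertex ordering 1 < 2 < 3 < 4 < 5 < 6. The simplices of K, each written with vertices in increasing order, are:

  0-simplices (6): [1], [2], [3], [4], [5], [6]
  1-simplices (12): [1,2], [1,4], [1,5], [1,6], [2,3], [2,4], [2,5], [3,4], [3,5], [3,6], [4,6], [5,6]
  2-simplices (8): [1,2,4], [1,2,5], [1,4,6], [1,5,6], [2,3,4], [2,3,5], [3,4,6], [3,5,6]

so the chain groups are C_0 ≅ Z^6, C_1 ≅ Z^12, C_2 ≅ Z^8.

The boundary map ∂_1: C_1 → C_0 is given by ∂[p,q] = [q] − [p]. For instance
  ∂[1,2] = [2] − [1].
As a 6×12 matrix over Z this has rank 5, with invariant factors (1,1,1,1,1).

The boundary map ∂_2: C_2 → C_1 acts by ∂[p,q,r] = [q,r] − [p,r] + [p,q]. For instance
  ∂[1,4,6] = [4,6] − [1,6] + [1,4],
  ∂[3,4,6] = [4,6] − [3,6] + [3,4].
The resulting 12×8 matrix has rank 7, and its Smith normal form has invariant factors (1,1,1,1,1,1,1).

Now H_k = ker ∂_k / im ∂_{k+1}, so:

  H_0: rank C_0 − rank ∂_1 = 6 − 5 = 1, and the invariant factors of ∂_1 are all 1, so H_0 ≅ Z.
  H_1: rank ker ∂_1 − rank ∂_2 = (12 − 5) − 7 = 0, and the invariant factors of ∂_2 are all 1, so H_1 ≅ 0.
  H_2: rank ker ∂_2 − rank ∂_3 = (8 − 7) − 0 = 1, and there is no ∂_3, so H_2 ≅ Z.

As a check, the Euler characteristic is 6 − 12 + 8 = 2, which agrees with 1 − 0 + 1 = 2.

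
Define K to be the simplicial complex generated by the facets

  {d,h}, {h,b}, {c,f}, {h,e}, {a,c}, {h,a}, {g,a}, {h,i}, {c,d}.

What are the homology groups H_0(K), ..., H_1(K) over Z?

Take the total order a < b < c < d < e < f < g < h < i on the vertex set. Then K (dimension 1) consists of the simplices:

  0-simplices (9): a, b, c, d, e, f, g, h, i
  1-simplices (9): ac, ag, ah, bh, cd, cf, dh, eh, hi

giving chain groups C_0 ≅ Z^9, C_1 ≅ Z^9.

The boundary map ∂_1: C_1 → C_0 is given by ∂[p,q] = [q] − [p]. For instance
  ∂cd = d − c.
This gives a 9×9 integer matrix of rank 8; reducing to Smith normal form yields diagonal entries (1,1,1,1,1,1,1,1).

Computing H_k = (kernel of ∂_k) / (image of ∂_{k+1}):

  H_0: rank C_0 − rank ∂_1 = 9 − 8 = 1, and the invariant factors of ∂_1 are all 1, so H_0 ≅ Z.
  H_1: rank ker ∂_1 − rank ∂_2 = (9 − 8) − 0 = 1, and there is no ∂_2, so H_1 ≅ Z.

As a check, the Euler characteristic is 9 − 9 = 0, which agrees with 1 − 1 = 0.

H_0 = Z,  H_1 = Z.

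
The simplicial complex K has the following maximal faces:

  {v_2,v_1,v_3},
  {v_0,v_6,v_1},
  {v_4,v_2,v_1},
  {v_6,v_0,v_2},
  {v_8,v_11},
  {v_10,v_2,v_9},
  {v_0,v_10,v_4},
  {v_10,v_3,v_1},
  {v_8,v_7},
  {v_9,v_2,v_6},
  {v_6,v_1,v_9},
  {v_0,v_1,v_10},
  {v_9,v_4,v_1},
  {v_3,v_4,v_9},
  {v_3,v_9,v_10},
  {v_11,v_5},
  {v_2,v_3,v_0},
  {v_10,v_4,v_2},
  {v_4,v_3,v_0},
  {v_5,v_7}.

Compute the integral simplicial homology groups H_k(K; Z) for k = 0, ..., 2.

Fix the vertex order v_0 < v_1 < v_2 < v_3 < v_4 < v_5 < v_6 < v_7 < v_8 < v_9 < v_10 < v_11 and write every simplex with vertices in increasing order. Then dim K = 2 and the simplices of K are:

  0-simplices (12): [v_0], [v_1], [v_2], [v_3], [v_4], [v_5], [v_6], [v_7], [v_8], [v_9], [v_10], [v_11]
  1-simplices (28): (28 of them)
  2-simplices (16): (16 of them)

so the chain groups are C_0 ≅ Z^12, C_1 ≅ Z^28, C_2 ≅ Z^16.

Boundary ∂_1: C_1 → C_0 maps an edge to its endpoints' difference, ∂[p,q] = q − p. For instance
  ∂[v_2,v_4] = [v_4] − [v_2].
As a 12×28 matrix over Z this has rank 10, with invariant factors (1,1,1,1,1,1,1,1,1,1).

∂_2: C_2 → C_1 maps a triangle to the signed sum of its edges. For instance
  ∂[v_0,v_2,v_3] = [v_2,v_3] − [v_0,v_3] + [v_0,v_2],
  ∂[v_2,v_6,v_9] = [v_6,v_9] − [v_2,v_9] + [v_2,v_6].
As a 28×16 matrix over Z this has rank 15, with invariant factors (1,1,1,1,1,1,1,1,1,1,1,1,1,1,1).

Reading off H_k = ker ∂_k / im ∂_{k+1}:

  H_0: rank C_0 − rank ∂_1 = 12 − 10 = 2, and the invariant factors of ∂_1 are all 1, so H_0 = Z^2.
  H_1: rank ker ∂_1 − rank ∂_2 = (28 − 10) − 15 = 3, and the invariant factors of ∂_2 are all 1, so H_1 = Z^3.
  H_2: rank ker ∂_2 − rank ∂_3 = (16 − 15) − 0 = 1, and there is no ∂_3, so H_2 = Z.

As a check, the Euler characteristic is 12 − 28 + 16 = 0, which agrees with 2 − 3 + 1 = 0.
(K is a triangulation of the disjoint union of the torus T^2 and the circle S^1.)

H_0 ≅ Z^2,  H_1 ≅ Z^3,  H_2 ≅ Z.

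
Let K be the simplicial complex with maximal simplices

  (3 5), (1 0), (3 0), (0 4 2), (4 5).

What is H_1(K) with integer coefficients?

Take the total order 0 < 1 < 2 < 3 < 4 < 5 on the vertex set. Then K (dimension 2) consists of the simplices:

  0-simplices (6): [0], [1], [2], [3], [4], [5]
  1-simplices (7): [0,1], [0,2], [0,3], [0,4], [2,4], [3,5], [4,5]
  2-simplices (1): [0,2,4]

Hence C_0 ≅ Z^6, C_1 ≅ Z^7, C_2 ≅ Z^1.

Boundary ∂_1: C_1 → C_0 is given by ∂[p,q] = [q] − [p]. For instance
  ∂[3,5] = [5] − [3].
The resulting 6×7 matrix has rank 5, and its Smith normal form has invariant factors (1,1,1,1,1).

∂_2: C_2 → C_1 maps a triangle to the signed sum of its edges. For instance
  ∂[0,2,4] = [2,4] − [0,4] + [0,2].
The 7×1 boundary matrix has rank 1 and Smith normal form diag(1).

Now H_k = ker ∂_k / im ∂_{k+1}, so:

  H_1: rank ker ∂_1 − rank ∂_2 = (7 − 5) − 1 = 1, and the invariant factors of ∂_2 are all 1, so H_1 = Z.

H_1 ≅ Z.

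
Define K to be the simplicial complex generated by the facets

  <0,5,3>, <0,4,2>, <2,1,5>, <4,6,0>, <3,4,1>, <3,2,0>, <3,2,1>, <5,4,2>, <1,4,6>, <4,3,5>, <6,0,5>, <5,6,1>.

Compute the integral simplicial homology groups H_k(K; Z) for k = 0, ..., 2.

We work with the vertex ordering 0 < 1 < 2 < 3 < 4 < 5 < 6. The simplices of K, each written with vertices in increasing order, are:

  0-simplices (7): [0], [1], [2], [3], [4], [5], [6]
  1-simplices (18): [0,2], [0,3], [0,4], [0,5], [0,6], [1,2], [1,3], [1,4], [1,5], [1,6], [2,3], [2,4], [2,5], [3,4], [3,5], [4,5], [4,6], [5,6]
  2-simplices (12): [0,2,3], [0,2,4], [0,3,5], [0,4,6], [0,5,6], [1,2,3], [1,2,5], [1,3,4], [1,4,6], [1,5,6], [2,4,5], [3,4,5]

giving chain groups C_0 ≅ Z^7, C_1 ≅ Z^18, C_2 ≅ Z^12.

Boundary ∂_1: C_1 → C_0 maps an edge to its endpoints' difference, ∂[p,q] = q − p.
This gives a 7×18 integer matrix of rank 6; reducing to Smith normal form yields diagonal entries (1,1,1,1,1,1).

The boundary map ∂_2: C_2 → C_1 sends each 2-simplex [p,q,r] to [q,r] − [p,r] + [p,q]. For instance
  ∂[1,2,5] = [2,5] − [1,5] + [1,2],
  ∂[0,2,4] = [2,4] − [0,4] + [0,2].
The resulting 18×12 matrix has rank 12, and its Smith normal form has invariant factors (1,1,1,1,1,1,1,1,1,1,1,2).

From H_k ≅ ker(∂_k) / im(∂_{k+1}) we obtain:

  H_0: rank C_0 − rank ∂_1 = 7 − 6 = 1, and the invariant factors of ∂_1 are all 1, so H_0 ≅ Z.
  H_1: rank ker ∂_1 − rank ∂_2 = (18 − 6) − 12 = 0, and ∂_2 has invariant factor 2 > 1, so H_1 ≅ Z/2.
  H_2: rank ker ∂_2 − rank ∂_3 = (12 − 12) − 0 = 0, and there is no ∂_3, so H_2 ≅ 0.

H_0 = Z,  H_1 = Z/2,  H_2 = 0.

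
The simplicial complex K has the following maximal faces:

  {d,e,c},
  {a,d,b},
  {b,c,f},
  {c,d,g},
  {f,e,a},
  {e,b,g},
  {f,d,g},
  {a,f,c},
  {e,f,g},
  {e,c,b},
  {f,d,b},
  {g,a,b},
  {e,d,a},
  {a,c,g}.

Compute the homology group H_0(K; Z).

H_0 = Z.

Order the vertices as a < b < c < d < e < f < g. Listing each simplex with vertices in this order, K has dimension 2 with simplices:

  0-simplices (7): a, b, c, d, e, f, g
  1-simplices (21): ab, ac, ad, ae, af, ag, bc, bd, be, bf, bg, cd, ce, cf, cg, de, df, dg, ef, eg, fg
  2-simplices (14): abd, abg, acf, acg, ade, aef, bce, bcf, bdf, beg, cde, cdg, dfg, efg

so the chain groups are C_0 ≅ Z^7, C_1 ≅ Z^21, C_2 ≅ Z^14.

The boundary map ∂_1: C_1 → C_0 maps an edge to its endpoints' difference, ∂[p,q] = q − p. For instance
  ∂df = f − d.
This gives a 7×21 integer matrix of rank 6; reducing to Smith normal form yields diagonal entries (1,1,1,1,1,1).

∂_2: C_2 → C_1 sends each 2-simplex [p,q,r] to [q,r] − [p,r] + [p,q]. For instance
  ∂aef = ef − af + ae,
  ∂acf = cf − af + ac.
As a 21×14 matrix over Z this has rank 13, with invariant factors (1,1,1,1,1,1,1,1,1,1,1,1,1).

From H_k ≅ ker(∂_k) / im(∂_{k+1}) we obtain:

  H_0: rank C_0 − rank ∂_1 = 7 − 6 = 1, and the invariant factors of ∂_1 are all 1, so H_0 ≅ Z.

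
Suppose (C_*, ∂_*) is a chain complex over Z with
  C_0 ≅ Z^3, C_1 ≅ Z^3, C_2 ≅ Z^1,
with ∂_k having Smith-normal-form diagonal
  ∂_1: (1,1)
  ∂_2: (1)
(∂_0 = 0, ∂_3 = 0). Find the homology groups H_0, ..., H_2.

H_0 ≅ Z,  H_1 = 0,  H_2 = 0.

H_0: b_0 = 3 − 0 − 2 = 1; torsion from ∂_1 factors > 1: none. So H_0 ≅ Z.
H_1: b_1 = 3 − 2 − 1 = 0; torsion from ∂_2 factors > 1: none. So H_1 ≅ 0.
H_2: b_2 = 1 − 1 − 0 = 0; torsion from ∂_3 factors > 1: none. So H_2 ≅ 0.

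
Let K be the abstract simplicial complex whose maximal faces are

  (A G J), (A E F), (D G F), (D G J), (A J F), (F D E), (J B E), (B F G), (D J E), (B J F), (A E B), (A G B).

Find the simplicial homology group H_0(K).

Order the vertices as A < B < D < E < F < G < J. Listing each simplex with vertices in this order, K has dimension 2 with simplices:

  0-simplices (7): A, B, D, E, F, G, J
  1-simplices (18): AB, AE, AF, AG, AJ, BE, BF, BG, BJ, DE, DF, DG, DJ, EF, EJ, FG, FJ, GJ
  2-simplices (12): ABE, ABG, AEF, AFJ, AGJ, BEJ, BFG, BFJ, DEF, DEJ, DFG, DGJ

giving chain groups C_0 ≅ Z^7, C_1 ≅ Z^18, C_2 ≅ Z^12.

∂_1: C_1 → C_0 maps an edge to its endpoints' difference, ∂[p,q] = q − p. For instance
  ∂DF = F − D.
As a 7×18 matrix over Z this has rank 6, with invariant factors (1,1,1,1,1,1).

Boundary ∂_2: C_2 → C_1 sends each 2-simplex [p,q,r] to [q,r] − [p,r] + [p,q]. For instance
  ∂AGJ = GJ − AJ + AG,
  ∂BFJ = FJ − BJ + BF.
The resulting 18×12 matrix has rank 12, and its Smith normal form has invariant factors (1,1,1,1,1,1,1,1,1,1,1,2).

Reading off H_k = ker ∂_k / im ∂_{k+1}:

  H_0: rank C_0 − rank ∂_1 = 7 − 6 = 1, and the invariant factors of ∂_1 are all 1, so H_0 ≅ Z.

H_0 ≅ Z.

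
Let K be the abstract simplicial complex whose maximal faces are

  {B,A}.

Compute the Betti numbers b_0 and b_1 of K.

Take the total order A < B on the vertex set. Then K (dimension 1) consists of the simplices:

  0-simplices (2): A, B
  1-simplices (1): AB

giving chain groups C_0 ≅ Z^2, C_1 ≅ Z^1.

Boundary ∂_1: C_1 → C_0 is given by ∂[p,q] = [q] − [p].
The resulting 2×1 matrix has rank 1, and its Smith normal form has invariant factors (1).

Computing H_k = (kernel of ∂_k) / (image of ∂_{k+1}):

  H_0: rank C_0 − rank ∂_1 = 2 − 1 = 1, and the invariant factors of ∂_1 are all 1, so H_0 ≅ Z.
  H_1: rank ker ∂_1 − rank ∂_2 = (1 − 1) − 0 = 0, and there is no ∂_2, so H_1 ≅ 0.

(K is a triangulation of the 1-simplex.)

Hence the Betti numbers are b_0 = 1, b_1 = 0.

b_0 = 1, b_1 = 0.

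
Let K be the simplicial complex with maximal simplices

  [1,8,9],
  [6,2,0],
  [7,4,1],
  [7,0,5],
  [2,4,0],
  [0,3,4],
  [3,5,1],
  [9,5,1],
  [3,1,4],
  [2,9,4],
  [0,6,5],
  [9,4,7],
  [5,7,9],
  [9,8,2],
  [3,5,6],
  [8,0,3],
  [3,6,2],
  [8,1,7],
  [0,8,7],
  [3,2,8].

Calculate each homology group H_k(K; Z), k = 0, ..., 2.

Fix the vertex order 0 < 1 < 2 < 3 < 4 < 5 < 6 < 7 < 8 < 9 and write every simplex with vertices in increasing order. Then dim K = 2 and the simplices of K are:

  0-simplices (10): [0], [1], [2], [3], [4], [5], [6], [7], [8], [9]
  1-simplices (30): (30 of them)
  2-simplices (20): (20 of them)

Hence C_0 ≅ Z^10, C_1 ≅ Z^30, C_2 ≅ Z^20.

The boundary map ∂_1: C_1 → C_0 is given by ∂[p,q] = [q] − [p].
As a 10×30 matrix over Z this has rank 9, with invariant factors (1,1,1,1,1,1,1,1,1).

Boundary ∂_2: C_2 → C_1 maps a triangle to the signed sum of its edges. For instance
  ∂[1,3,4] = [3,4] − [1,4] + [1,3],
  ∂[0,2,4] = [2,4] − [0,4] + [0,2].
The resulting 30×20 matrix has rank 20, and its Smith normal form has invariant factors (1,1,1,1,1,1,1,1,1,1,1,1,1,1,1,1,1,1,1,2).

From H_k ≅ ker(∂_k) / im(∂_{k+1}) we obtain:

  H_0: rank C_0 − rank ∂_1 = 10 − 9 = 1, and the invariant factors of ∂_1 are all 1, so H_0 = Z.
  H_1: rank ker ∂_1 − rank ∂_2 = (30 − 9) − 20 = 1, and ∂_2 has invariant factor 2 > 1, so H_1 = Z × Z/2.
  H_2: rank ker ∂_2 − rank ∂_3 = (20 − 20) − 0 = 0, and there is no ∂_3, so H_2 = 0.

H_0 ≅ Z,  H_1 ≅ Z × Z/2,  H_2 = 0.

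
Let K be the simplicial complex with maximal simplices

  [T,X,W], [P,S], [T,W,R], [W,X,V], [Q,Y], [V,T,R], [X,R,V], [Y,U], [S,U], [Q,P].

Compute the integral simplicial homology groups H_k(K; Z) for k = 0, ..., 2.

H_0 = Z^2,  H_1 = Z^2,  H_2 = 0.

Order the vertices as P < Q < R < S < T < U < V < W < X < Y. Listing each simplex with vertices in this order, K has dimension 2 with simplices:

  0-simplices (10): P, Q, R, S, T, U, V, W, X, Y
  1-simplices (15): PQ, PS, QY, RT, RV, RW, RX, SU, TV, TW, TX, UY, VW, VX, WX
  2-simplices (5): RTV, RTW, RVX, TWX, VWX

giving chain groups C_0 ≅ Z^10, C_1 ≅ Z^15, C_2 ≅ Z^5.

The boundary map ∂_1: C_1 → C_0 is given by ∂[p,q] = [q] − [p]. For instance
  ∂PS = S − P.
The 10×15 boundary matrix has rank 8 and Smith normal form diag(1,1,1,1,1,1,1,1).

∂_2: C_2 → C_1 maps a triangle to the signed sum of its edges. For instance
  ∂RVX = VX − RX + RV,
  ∂VWX = WX − VX + VW.
The 15×5 boundary matrix has rank 5 and Smith normal form diag(1,1,1,1,1).

Reading off H_k = ker ∂_k / im ∂_{k+1}:

  H_0: rank C_0 − rank ∂_1 = 10 − 8 = 2, and the invariant factors of ∂_1 are all 1, so H_0 = Z^2.
  H_1: rank ker ∂_1 − rank ∂_2 = (15 − 8) − 5 = 2, and the invariant factors of ∂_2 are all 1, so H_1 = Z^2.
  H_2: rank ker ∂_2 − rank ∂_3 = (5 − 5) − 0 = 0, and there is no ∂_3, so H_2 = 0.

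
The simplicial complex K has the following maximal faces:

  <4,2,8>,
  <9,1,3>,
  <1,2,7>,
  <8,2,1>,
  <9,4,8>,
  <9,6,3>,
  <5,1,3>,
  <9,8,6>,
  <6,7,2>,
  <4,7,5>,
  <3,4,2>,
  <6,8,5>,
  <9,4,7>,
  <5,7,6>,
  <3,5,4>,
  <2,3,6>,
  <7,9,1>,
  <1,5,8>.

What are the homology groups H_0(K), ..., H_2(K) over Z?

H_0 = Z,  H_1 = Z^2,  H_2 = Z.

We work with the vertex ordering 1 < 2 < 3 < 4 < 5 < 6 < 7 < 8 < 9. The simplices of K, each written with vertices in increasing order, are:

  0-simplices (9): [1], [2], [3], [4], [5], [6], [7], [8], [9]
  1-simplices (27): (27 of them)
  2-simplices (18): [1,2,7], [1,2,8], [1,3,5], [1,3,9], [1,5,8], [1,7,9], [2,3,4], [2,3,6], [2,4,8], [2,6,7], [3,4,5], [3,6,9], [4,5,7], [4,7,9], [4,8,9], [5,6,7], [5,6,8], [6,8,9]

Hence C_0 ≅ Z^9, C_1 ≅ Z^27, C_2 ≅ Z^18.

The boundary map ∂_1: C_1 → C_0 sends each edge [p,q] (with p < q) to q − p.
The resulting 9×27 matrix has rank 8, and its Smith normal form has invariant factors (1,1,1,1,1,1,1,1).

The boundary map ∂_2: C_2 → C_1 acts by ∂[p,q,r] = [q,r] − [p,r] + [p,q]. For instance
  ∂[1,2,8] = [2,8] − [1,8] + [1,2],
  ∂[3,4,5] = [4,5] − [3,5] + [3,4].
This gives a 27×18 integer matrix of rank 17; reducing to Smith normal form yields diagonal entries (1,1,1,1,1,1,1,1,1,1,1,1,1,1,1,1,1).

Computing H_k = (kernel of ∂_k) / (image of ∂_{k+1}):

  H_0: rank C_0 − rank ∂_1 = 9 − 8 = 1, and the invariant factors of ∂_1 are all 1, so H_0 ≅ Z.
  H_1: rank ker ∂_1 − rank ∂_2 = (27 − 8) − 17 = 2, and the invariant factors of ∂_2 are all 1, so H_1 ≅ Z^2.
  H_2: rank ker ∂_2 − rank ∂_3 = (18 − 17) − 0 = 1, and there is no ∂_3, so H_2 ≅ Z.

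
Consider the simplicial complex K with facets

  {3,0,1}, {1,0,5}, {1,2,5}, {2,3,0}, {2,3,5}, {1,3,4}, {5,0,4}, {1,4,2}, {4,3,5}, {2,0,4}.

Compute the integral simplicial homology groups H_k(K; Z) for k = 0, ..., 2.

H_0 = Z,  H_1 = Z/2,  H_2 = 0.

K has 6 vertices, 15 edges, 10 triangles.
rank ∂_0 = 0, rank ∂_1 = 5 ⇒ b_0 = 6 − 0 − 5 = 1; all invariant factors of ∂_1 are 1 so no torsion. So H_0 ≅ Z.
rank ∂_1 = 5, rank ∂_2 = 10 ⇒ b_1 = 15 − 5 − 10 = 0; ∂_2 has invariant factor(s) [2] giving torsion. So H_1 ≅ Z/2.
rank ∂_2 = 10, rank ∂_3 = 0 ⇒ b_2 = 10 − 10 − 0 = 0. So H_2 ≅ 0.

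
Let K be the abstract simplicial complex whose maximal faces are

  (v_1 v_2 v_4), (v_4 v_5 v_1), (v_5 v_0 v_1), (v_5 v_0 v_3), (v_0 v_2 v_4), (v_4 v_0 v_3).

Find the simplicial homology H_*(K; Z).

Take the total order v_0 < v_1 < v_2 < v_3 < v_4 < v_5 on the vertex set. Then K (dimension 2) consists of the simplices:

  0-simplices (6): [v_0], [v_1], [v_2], [v_3], [v_4], [v_5]
  1-simplices (12): [v_0,v_1], [v_0,v_2], [v_0,v_3], [v_0,v_4], [v_0,v_5], [v_1,v_2], [v_1,v_4], [v_1,v_5], [v_2,v_4], [v_3,v_4], [v_3,v_5], [v_4,v_5]
  2-simplices (6): [v_0,v_1,v_5], [v_0,v_2,v_4], [v_0,v_3,v_4], [v_0,v_3,v_5], [v_1,v_2,v_4], [v_1,v_4,v_5]

Hence C_0 ≅ Z^6, C_1 ≅ Z^12, C_2 ≅ Z^6.

∂_1: C_1 → C_0 maps an edge to its endpoints' difference, ∂[p,q] = q − p. For instance
  ∂[v_2,v_4] = [v_4] − [v_2].
The 6×12 boundary matrix has rank 5 and Smith normal form diag(1,1,1,1,1).

Boundary ∂_2: C_2 → C_1 acts by ∂[p,q,r] = [q,r] − [p,r] + [p,q]. For instance
  ∂[v_1,v_4,v_5] = [v_4,v_5] − [v_1,v_5] + [v_1,v_4],
  ∂[v_1,v_2,v_4] = [v_2,v_4] − [v_1,v_4] + [v_1,v_2].
The 12×6 boundary matrix has rank 6 and Smith normal form diag(1,1,1,1,1,1).

From H_k ≅ ker(∂_k) / im(∂_{k+1}) we obtain:

  H_0: rank C_0 − rank ∂_1 = 6 − 5 = 1, and the invariant factors of ∂_1 are all 1, so H_0 ≅ Z.
  H_1: rank ker ∂_1 − rank ∂_2 = (12 − 5) − 6 = 1, and the invariant factors of ∂_2 are all 1, so H_1 ≅ Z.
  H_2: rank ker ∂_2 − rank ∂_3 = (6 − 6) − 0 = 0, and there is no ∂_3, so H_2 ≅ 0.

H_0 = Z,  H_1 = Z,  H_2 = 0.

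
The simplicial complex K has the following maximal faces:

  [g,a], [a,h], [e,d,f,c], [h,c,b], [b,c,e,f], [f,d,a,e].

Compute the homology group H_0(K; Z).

We work with the vertex ordering a < b < c < d < e < f < g < h. The simplices of K, each written with vertices in increasing order, are:

  0-simplices (8): a, b, c, d, e, f, g, h
  1-simplices (16): ad, ae, af, ag, ah, bc, be, bf, bh, cd, ce, cf, ch, de, df, ef
  2-simplices (11): ade, adf, aef, bce, bcf, bch, bef, cde, cdf, cef, def
  3-simplices (3): adef, bcef, cdef

Hence C_0 ≅ Z^8, C_1 ≅ Z^16, C_2 ≅ Z^11, C_3 ≅ Z^3.

The boundary map ∂_1: C_1 → C_0 maps an edge to its endpoints' difference, ∂[p,q] = q − p. For instance
  ∂cd = d − c.
As a 8×16 matrix over Z this has rank 7, with invariant factors (1,1,1,1,1,1,1).

Boundary ∂_2: C_2 → C_1 sends each 2-simplex [p,q,r] to [q,r] − [p,r] + [p,q]. For instance
  ∂bce = ce − be + bc,
  ∂def = ef − df + de.
The resulting 16×11 matrix has rank 8, and its Smith normal form has invariant factors (1,1,1,1,1,1,1,1).

Boundary ∂_3: C_3 → C_2 sends each 3-simplex σ to the alternating sum Σ_i (−1)^i (σ with its i-th vertex removed). For instance
  ∂cdef = def − cef + cdf − cde,
  ∂adef = def − aef + adf − ade.
The resulting 11×3 matrix has rank 3, and its Smith normal form has invariant factors (1,1,1).

Reading off H_k = ker ∂_k / im ∂_{k+1}:

  H_0: rank C_0 − rank ∂_1 = 8 − 7 = 1, and the invariant factors of ∂_1 are all 1, so H_0 = Z.

H_0 = Z.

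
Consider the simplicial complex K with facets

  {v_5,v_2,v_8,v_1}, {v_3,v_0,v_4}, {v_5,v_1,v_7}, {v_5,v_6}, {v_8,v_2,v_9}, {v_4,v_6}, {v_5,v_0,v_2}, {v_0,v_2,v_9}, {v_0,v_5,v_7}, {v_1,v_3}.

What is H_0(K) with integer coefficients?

H_0 = Z.

We work with the vertex ordering v_0 < v_1 < v_2 < v_3 < v_4 < v_5 < v_6 < v_7 < v_8 < v_9. The simplices of K, each written with vertices in increasing order, are:

  0-simplices (10): [v_0], [v_1], [v_2], [v_3], [v_4], [v_5], [v_6], [v_7], [v_8], [v_9]
  1-simplices (20): (20 of them)
  2-simplices (10): [v_0,v_2,v_5], [v_0,v_2,v_9], [v_0,v_3,v_4], [v_0,v_5,v_7], [v_1,v_2,v_5], [v_1,v_2,v_8], [v_1,v_5,v_7], [v_1,v_5,v_8], [v_2,v_5,v_8], [v_2,v_8,v_9]
  3-simplices (1): [v_1,v_2,v_5,v_8]

Hence C_0 ≅ Z^10, C_1 ≅ Z^20, C_2 ≅ Z^10, C_3 ≅ Z^1.

The boundary map ∂_1: C_1 → C_0 sends each edge [p,q] (with p < q) to q − p. For instance
  ∂[v_5,v_7] = [v_7] − [v_5].
The 10×20 boundary matrix has rank 9 and Smith normal form diag(1,1,1,1,1,1,1,1,1).

Boundary ∂_2: C_2 → C_1 maps a triangle to the signed sum of its edges. For instance
  ∂[v_0,v_3,v_4] = [v_3,v_4] − [v_0,v_4] + [v_0,v_3],
  ∂[v_0,v_2,v_9] = [v_2,v_9] − [v_0,v_9] + [v_0,v_2].
As a 20×10 matrix over Z this has rank 9, with invariant factors (1,1,1,1,1,1,1,1,1).

The boundary map ∂_3: C_3 → C_2 sends each 3-simplex σ to the alternating sum Σ_i (−1)^i (σ with its i-th vertex removed). For instance
  ∂[v_1,v_2,v_5,v_8] = [v_2,v_5,v_8] − [v_1,v_5,v_8] + [v_1,v_2,v_8] − [v_1,v_2,v_5].
The 10×1 boundary matrix has rank 1 and Smith normal form diag(1).

Computing H_k = (kernel of ∂_k) / (image of ∂_{k+1}):

  H_0: rank C_0 − rank ∂_1 = 10 − 9 = 1, and the invariant factors of ∂_1 are all 1, so H_0 ≅ Z.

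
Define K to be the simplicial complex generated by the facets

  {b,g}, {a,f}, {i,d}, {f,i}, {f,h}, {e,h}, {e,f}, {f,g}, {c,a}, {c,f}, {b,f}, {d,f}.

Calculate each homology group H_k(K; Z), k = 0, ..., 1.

H_0 ≅ Z,  H_1 ≅ Z^4.

Order the vertices as a < b < c < d < e < f < g < h < i. Listing each simplex with vertices in this order, K has dimension 1 with simplices:

  0-simplices (9): a, b, c, d, e, f, g, h, i
  1-simplices (12): ac, af, bf, bg, cf, df, di, ef, eh, fg, fh, fi

giving chain groups C_0 ≅ Z^9, C_1 ≅ Z^12.

The boundary map ∂_1: C_1 → C_0 is given by ∂[p,q] = [q] − [p].
This gives a 9×12 integer matrix of rank 8; reducing to Smith normal form yields diagonal entries (1,1,1,1,1,1,1,1).

From H_k ≅ ker(∂_k) / im(∂_{k+1}) we obtain:

  H_0: rank C_0 − rank ∂_1 = 9 − 8 = 1, and the invariant factors of ∂_1 are all 1, so H_0 ≅ Z.
  H_1: rank ker ∂_1 − rank ∂_2 = (12 − 8) − 0 = 4, and there is no ∂_2, so H_1 ≅ Z^4.

(K is a triangulation of a wedge of 4 circles.)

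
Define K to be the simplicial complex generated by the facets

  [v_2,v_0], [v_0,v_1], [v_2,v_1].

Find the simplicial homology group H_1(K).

H_1 = Z.

Order the vertices as v_0 < v_1 < v_2. Listing each simplex with vertices in this order, K has dimension 1 with simplices:

  0-simplices (3): [v_0], [v_1], [v_2]
  1-simplices (3): [v_0,v_1], [v_0,v_2], [v_1,v_2]

so the chain groups are C_0 ≅ Z^3, C_1 ≅ Z^3.

Boundary ∂_1: C_1 → C_0 sends each edge [p,q] (with p < q) to q − p.
The 3×3 boundary matrix has rank 2 and Smith normal form diag(1,1).

Reading off H_k = ker ∂_k / im ∂_{k+1}:

  H_1: rank ker ∂_1 − rank ∂_2 = (3 − 2) − 0 = 1, and there is no ∂_2, so H_1 ≅ Z.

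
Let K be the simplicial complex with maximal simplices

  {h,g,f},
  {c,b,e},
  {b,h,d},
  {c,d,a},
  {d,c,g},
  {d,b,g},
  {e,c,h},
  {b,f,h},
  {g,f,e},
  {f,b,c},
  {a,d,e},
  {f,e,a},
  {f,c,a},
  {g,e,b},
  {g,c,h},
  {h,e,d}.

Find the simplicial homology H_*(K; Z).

H_0 ≅ Z,  H_1 ≅ Z^2,  H_2 ≅ Z.

We work with the vertex ordering a < b < c < d < e < f < g < h. The simplices of K, each written with vertices in increasing order, are:

  0-simplices (8): a, b, c, d, e, f, g, h
  1-simplices (24): ac, ad, ae, af, bc, bd, be, bf, bg, bh, cd, ce, cf, cg, ch, de, dg, dh, ef, eg, eh, fg, fh, gh
  2-simplices (16): acd, acf, ade, aef, bce, bcf, bdg, bdh, beg, bfh, cdg, ceh, cgh, deh, efg, fgh

so the chain groups are C_0 ≅ Z^8, C_1 ≅ Z^24, C_2 ≅ Z^16.

∂_1: C_1 → C_0 sends each edge [p,q] (with p < q) to q − p.
The resulting 8×24 matrix has rank 7, and its Smith normal form has invariant factors (1,1,1,1,1,1,1).

∂_2: C_2 → C_1 acts by ∂[p,q,r] = [q,r] − [p,r] + [p,q]. For instance
  ∂efg = fg − eg + ef,
  ∂ceh = eh − ch + ce.
The resulting 24×16 matrix has rank 15, and its Smith normal form has invariant factors (1,1,1,1,1,1,1,1,1,1,1,1,1,1,1).

Reading off H_k = ker ∂_k / im ∂_{k+1}:

  H_0: rank C_0 − rank ∂_1 = 8 − 7 = 1, and the invariant factors of ∂_1 are all 1, so H_0 = Z.
  H_1: rank ker ∂_1 − rank ∂_2 = (24 − 7) − 15 = 2, and the invariant factors of ∂_2 are all 1, so H_1 = Z^2.
  H_2: rank ker ∂_2 − rank ∂_3 = (16 − 15) − 0 = 1, and there is no ∂_3, so H_2 = Z.

(K is a triangulation of the torus T^2.)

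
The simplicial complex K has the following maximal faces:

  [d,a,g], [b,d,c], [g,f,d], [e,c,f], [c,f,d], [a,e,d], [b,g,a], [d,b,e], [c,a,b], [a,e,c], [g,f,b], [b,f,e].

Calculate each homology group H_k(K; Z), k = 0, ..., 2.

K has 7 vertices, 18 edges, 12 triangles.
rank ∂_0 = 0, rank ∂_1 = 6 ⇒ b_0 = 7 − 0 − 6 = 1; all invariant factors of ∂_1 are 1 so no torsion. So H_0 = Z.
rank ∂_1 = 6, rank ∂_2 = 12 ⇒ b_1 = 18 − 6 − 12 = 0; ∂_2 has invariant factor(s) [2] giving torsion. So H_1 = Z_2.
rank ∂_2 = 12, rank ∂_3 = 0 ⇒ b_2 = 12 − 12 − 0 = 0. So H_2 = 0.

H_0 = Z,  H_1 = Z_2,  H_2 = 0.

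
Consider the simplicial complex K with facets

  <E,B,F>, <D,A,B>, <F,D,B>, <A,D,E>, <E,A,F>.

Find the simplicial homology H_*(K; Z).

H_0 = Z,  H_1 = Z,  H_2 = 0.

We work with the vertex ordering A < B < D < E < F. The simplices of K, each written with vertices in increasing order, are:

  0-simplices (5): A, B, D, E, F
  1-simplices (10): AB, AD, AE, AF, BD, BE, BF, DE, DF, EF
  2-simplices (5): ABD, ADE, AEF, BDF, BEF

Hence C_0 ≅ Z^5, C_1 ≅ Z^10, C_2 ≅ Z^5.

Boundary ∂_1: C_1 → C_0 is given by ∂[p,q] = [q] − [p]. For instance
  ∂AE = E − A.
The resulting 5×10 matrix has rank 4, and its Smith normal form has invariant factors (1,1,1,1).

The boundary map ∂_2: C_2 → C_1 maps a triangle to the signed sum of its edges. For instance
  ∂ADE = DE − AE + AD,
  ∂BEF = EF − BF + BE.
The 10×5 boundary matrix has rank 5 and Smith normal form diag(1,1,1,1,1).

From H_k ≅ ker(∂_k) / im(∂_{k+1}) we obtain:

  H_0: rank C_0 − rank ∂_1 = 5 − 4 = 1, and the invariant factors of ∂_1 are all 1, so H_0 = Z.
  H_1: rank ker ∂_1 − rank ∂_2 = (10 − 4) − 5 = 1, and the invariant factors of ∂_2 are all 1, so H_1 = Z.
  H_2: rank ker ∂_2 − rank ∂_3 = (5 − 5) − 0 = 0, and there is no ∂_3, so H_2 = 0.

As a check, the Euler characteristic is 5 − 10 + 5 = 0, which agrees with 1 − 1 + 0 = 0.
(K is a triangulation of the Möbius band.)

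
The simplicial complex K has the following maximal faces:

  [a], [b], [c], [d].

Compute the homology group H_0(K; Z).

Order the vertices as a < b < c < d. Listing each simplex with vertices in this order, K has dimension 0 with simplices:

  0-simplices (4): a, b, c, d

so the chain groups are C_0 ≅ Z^4.

Now H_k = ker ∂_k / im ∂_{k+1}, so:

  H_0: rank C_0 − rank ∂_1 = 4 − 0 = 4, and there is no ∂_1, so H_0 ≅ Z^4.

H_0 ≅ Z^4.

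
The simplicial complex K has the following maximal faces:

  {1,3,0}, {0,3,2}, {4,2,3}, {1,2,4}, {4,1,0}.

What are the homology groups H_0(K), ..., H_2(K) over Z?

Fix the vertex order 0 < 1 < 2 < 3 < 4 and write every simplex with vertices in increasing order. Then dim K = 2 and the simplices of K are:

  0-simplices (5): [0], [1], [2], [3], [4]
  1-simplices (10): [0,1], [0,2], [0,3], [0,4], [1,2], [1,3], [1,4], [2,3], [2,4], [3,4]
  2-simplices (5): [0,1,3], [0,1,4], [0,2,3], [1,2,4], [2,3,4]

so the chain groups are C_0 ≅ Z^5, C_1 ≅ Z^10, C_2 ≅ Z^5.

The boundary map ∂_1: C_1 → C_0 is given by ∂[p,q] = [q] − [p].
The resulting 5×10 matrix has rank 4, and its Smith normal form has invariant factors (1,1,1,1).

Boundary ∂_2: C_2 → C_1 acts by ∂[p,q,r] = [q,r] − [p,r] + [p,q]. For instance
  ∂[0,1,3] = [1,3] − [0,3] + [0,1],
  ∂[1,2,4] = [2,4] − [1,4] + [1,2].
The 10×5 boundary matrix has rank 5 and Smith normal form diag(1,1,1,1,1).

From H_k ≅ ker(∂_k) / im(∂_{k+1}) we obtain:

  H_0: rank C_0 − rank ∂_1 = 5 − 4 = 1, and the invariant factors of ∂_1 are all 1, so H_0 ≅ Z.
  H_1: rank ker ∂_1 − rank ∂_2 = (10 − 4) − 5 = 1, and the invariant factors of ∂_2 are all 1, so H_1 ≅ Z.
  H_2: rank ker ∂_2 − rank ∂_3 = (5 − 5) − 0 = 0, and there is no ∂_3, so H_2 ≅ 0.

(K is a triangulation of the Möbius band.)

H_0 ≅ Z,  H_1 ≅ Z,  H_2 = 0.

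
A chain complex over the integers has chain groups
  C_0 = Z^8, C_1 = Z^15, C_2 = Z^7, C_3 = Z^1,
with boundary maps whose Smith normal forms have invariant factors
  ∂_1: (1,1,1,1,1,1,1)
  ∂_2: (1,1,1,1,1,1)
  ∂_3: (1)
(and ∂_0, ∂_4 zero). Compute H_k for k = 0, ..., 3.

H_0: b_0 = 8 − 0 − 7 = 1; torsion from ∂_1 factors > 1: none. So H_0 ≅ Z.
H_1: b_1 = 15 − 7 − 6 = 2; torsion from ∂_2 factors > 1: none. So H_1 ≅ Z^2.
H_2: b_2 = 7 − 6 − 1 = 0; torsion from ∂_3 factors > 1: none. So H_2 ≅ 0.
H_3: b_3 = 1 − 1 − 0 = 0; torsion from ∂_4 factors > 1: none. So H_3 ≅ 0.

H_0 ≅ Z,  H_1 ≅ Z^2,  H_2 = 0,  H_3 = 0.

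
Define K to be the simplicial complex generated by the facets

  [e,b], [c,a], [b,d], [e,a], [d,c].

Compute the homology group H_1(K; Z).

Take the total order a < b < c < d < e on the vertex set. Then K (dimension 1) consists of the simplices:

  0-simplices (5): a, b, c, d, e
  1-simplices (5): ac, ae, bd, be, cd

so the chain groups are C_0 ≅ Z^5, C_1 ≅ Z^5.

The boundary map ∂_1: C_1 → C_0 maps an edge to its endpoints' difference, ∂[p,q] = q − p. For instance
  ∂cd = d − c.
As a 5×5 matrix over Z this has rank 4, with invariant factors (1,1,1,1).

From H_k ≅ ker(∂_k) / im(∂_{k+1}) we obtain:

  H_1: rank ker ∂_1 − rank ∂_2 = (5 − 4) − 0 = 1, and there is no ∂_2, so H_1 = Z.

H_1 = Z.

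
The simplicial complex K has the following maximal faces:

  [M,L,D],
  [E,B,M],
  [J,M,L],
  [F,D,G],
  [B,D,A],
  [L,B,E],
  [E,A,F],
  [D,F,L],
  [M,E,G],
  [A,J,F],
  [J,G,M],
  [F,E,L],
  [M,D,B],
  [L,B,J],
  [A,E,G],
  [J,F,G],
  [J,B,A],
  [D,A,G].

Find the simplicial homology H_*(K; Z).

Fix the vertex order A < B < D < E < F < G < J < L < M and write every simplex with vertices in increasing order. Then dim K = 2 and the simplices of K are:

  0-simplices (9): A, B, D, E, F, G, J, L, M
  1-simplices (27): AB, AD, AE, AF, AG, AJ, BD, BE, BJ, BL, BM, DF, DG, DL, DM, EF, EG, EL, EM, FG, FJ, FL, GJ, GM, JL, JM, LM
  2-simplices (18): ABD, ABJ, ADG, AEF, AEG, AFJ, BDM, BEL, BEM, BJL, DFG, DFL, DLM, EFL, EGM, FGJ, GJM, JLM

Hence C_0 ≅ Z^9, C_1 ≅ Z^27, C_2 ≅ Z^18.

∂_1: C_1 → C_0 is given by ∂[p,q] = [q] − [p]. For instance
  ∂LM = M − L.
The 9×27 boundary matrix has rank 8 and Smith normal form diag(1,1,1,1,1,1,1,1).

The boundary map ∂_2: C_2 → C_1 acts by ∂[p,q,r] = [q,r] − [p,r] + [p,q]. For instance
  ∂AEF = EF − AF + AE,
  ∂AFJ = FJ − AJ + AF.
This gives a 27×18 integer matrix of rank 18; reducing to Smith normal form yields diagonal entries (1,1,1,1,1,1,1,1,1,1,1,1,1,1,1,1,1,2).

Now H_k = ker ∂_k / im ∂_{k+1}, so:

  H_0: rank C_0 − rank ∂_1 = 9 − 8 = 1, and the invariant factors of ∂_1 are all 1, so H_0 ≅ Z.
  H_1: rank ker ∂_1 − rank ∂_2 = (27 − 8) − 18 = 1, and ∂_2 has invariant factor 2 > 1, so H_1 ≅ Z ⊕ Z/2.
  H_2: rank ker ∂_2 − rank ∂_3 = (18 − 18) − 0 = 0, and there is no ∂_3, so H_2 ≅ 0.

As a check, the Euler characteristic is 9 − 27 + 18 = 0, which agrees with 1 − 1 + 0 = 0.
(K is a triangulation of the Klein bottle.)

H_0 = Z,  H_1 = Z ⊕ Z/2,  H_2 = 0.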